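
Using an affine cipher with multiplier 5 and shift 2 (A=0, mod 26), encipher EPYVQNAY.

WZSDEPCS

E(4): 5·4+2=22 → W
P(15): 5·15+2=77≡25 → Z
Y(24): 5·24+2=122≡18 → S
V(21): 5·21+2=107≡3 → D
Q(16): 5·16+2=82≡4 → E
N(13): 5·13+2=67≡15 → P
A(0): 5·0+2=2 → C
Y(24): 5·24+2=122≡18 → S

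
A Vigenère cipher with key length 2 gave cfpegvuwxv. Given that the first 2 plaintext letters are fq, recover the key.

xp

Subtract each crib letter from the matching ciphertext letter (mod 26):
c(2)−f(5)=-3≡23 → x
f(5)−q(16)=-11≡15 → p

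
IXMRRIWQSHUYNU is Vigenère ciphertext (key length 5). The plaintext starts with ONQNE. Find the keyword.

UKWEN

Subtract each crib letter from the matching ciphertext letter (mod 26):
I(8)−O(14)=-6≡20 → U
X(23)−N(13)=10 → K
M(12)−Q(16)=-4≡22 → W
R(17)−N(13)=4 → E
R(17)−E(4)=13 → N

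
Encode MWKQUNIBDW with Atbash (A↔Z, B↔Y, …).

M(12) → N(13)
W(22) → D(3)
K(10) → P(15)
Q(16) → J(9)
U(20) → F(5)
N(13) → M(12)
I(8) → R(17)
B(1) → Y(24)
D(3) → W(22)
W(22) → D(3)

NDPJFMRYWD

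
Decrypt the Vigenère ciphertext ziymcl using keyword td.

Repeat the key across the ciphertext: tdtdtd
z(25)−t(19): 6 → g
i(8)−d(3): 5 → f
y(24)−t(19): 5 → f
m(12)−d(3): 9 → j
c(2)−t(19): -17≡9 → j
l(11)−d(3): 8 → i

gffjji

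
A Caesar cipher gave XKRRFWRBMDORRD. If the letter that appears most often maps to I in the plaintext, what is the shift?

The most frequent ciphertext letter is R (appears 5 times).
R is position 17; I is position 8.
Shift = 9.

9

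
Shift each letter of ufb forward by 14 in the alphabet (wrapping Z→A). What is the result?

u(20): 20+14=34≡8 → i
f(5): 5+14=19 → t
b(1): 1+14=15 → p

itp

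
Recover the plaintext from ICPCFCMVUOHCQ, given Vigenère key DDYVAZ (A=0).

FZRHFDJSWTHDN

Repeat the key across the ciphertext: DDYVAZDDYVAZD
I(8)−D(3): 5 → F
C(2)−D(3): -1≡25 → Z
P(15)−Y(24): -9≡17 → R
C(2)−V(21): -19≡7 → H
F(5)−A(0): 5 → F
C(2)−Z(25): -23≡3 → D
M(12)−D(3): 9 → J
V(21)−D(3): 18 → S
U(20)−Y(24): -4≡22 → W
O(14)−V(21): -7≡19 → T
H(7)−A(0): 7 → H
C(2)−Z(25): -23≡3 → D
Q(16)−D(3): 13 → N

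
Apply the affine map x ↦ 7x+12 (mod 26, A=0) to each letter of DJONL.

HXGZL

D(3): 7·3+12=33≡7 → H
J(9): 7·9+12=75≡23 → X
O(14): 7·14+12=110≡6 → G
N(13): 7·13+12=103≡25 → Z
L(11): 7·11+12=89≡11 → L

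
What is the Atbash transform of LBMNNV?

OYNMME

L(11) → O(14)
B(1) → Y(24)
M(12) → N(13)
N(13) → M(12)
N(13) → M(12)
V(21) → E(4)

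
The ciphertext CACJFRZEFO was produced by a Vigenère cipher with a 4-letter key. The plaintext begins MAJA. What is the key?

QATJ

Subtract each crib letter from the matching ciphertext letter (mod 26):
C(2)−M(12)=-10≡16 → Q
A(0)−A(0)=0 → A
C(2)−J(9)=-7≡19 → T
J(9)−A(0)=9 → J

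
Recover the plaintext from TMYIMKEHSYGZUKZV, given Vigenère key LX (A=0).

Repeat the key across the ciphertext: LXLXLXLXLXLXLXLX
T(19)−L(11): 8 → I
M(12)−X(23): -11≡15 → P
Y(24)−L(11): 13 → N
I(8)−X(23): -15≡11 → L
M(12)−L(11): 1 → B
K(10)−X(23): -13≡13 → N
E(4)−L(11): -7≡19 → T
H(7)−X(23): -16≡10 → K
S(18)−L(11): 7 → H
Y(24)−X(23): 1 → B
G(6)−L(11): -5≡21 → V
Z(25)−X(23): 2 → C
U(20)−L(11): 9 → J
K(10)−X(23): -13≡13 → N
Z(25)−L(11): 14 → O
V(21)−X(23): -2≡24 → Y

IPNLBNTKHBVCJNOY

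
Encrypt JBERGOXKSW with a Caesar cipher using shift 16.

ZRUHWENAIM

J(9): 9+16=25 → Z
B(1): 1+16=17 → R
E(4): 4+16=20 → U
R(17): 17+16=33≡7 → H
G(6): 6+16=22 → W
O(14): 14+16=30≡4 → E
X(23): 23+16=39≡13 → N
K(10): 10+16=26≡0 → A
S(18): 18+16=34≡8 → I
W(22): 22+16=38≡12 → M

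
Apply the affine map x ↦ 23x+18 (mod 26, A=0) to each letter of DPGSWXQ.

D(3): 23·3+18=87≡9 → J
P(15): 23·15+18=363≡25 → Z
G(6): 23·6+18=156≡0 → A
S(18): 23·18+18=432≡16 → Q
W(22): 23·22+18=524≡4 → E
X(23): 23·23+18=547≡1 → B
Q(16): 23·16+18=386≡22 → W

JZAQEBW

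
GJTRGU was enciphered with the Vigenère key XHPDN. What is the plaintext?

JCEOTX

Repeat the key across the ciphertext: XHPDNX
G(6)−X(23): -17≡9 → J
J(9)−H(7): 2 → C
T(19)−P(15): 4 → E
R(17)−D(3): 14 → O
G(6)−N(13): -7≡19 → T
U(20)−X(23): -3≡23 → X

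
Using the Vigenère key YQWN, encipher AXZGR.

YNVTP

Repeat the key across the message: YQWNY
A(0)+Y(24): 24 → Y
X(23)+Q(16): 39≡13 → N
Z(25)+W(22): 47≡21 → V
G(6)+N(13): 19 → T
R(17)+Y(24): 41≡15 → P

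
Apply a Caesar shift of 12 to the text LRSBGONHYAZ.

L(11): 11+12=23 → X
R(17): 17+12=29≡3 → D
S(18): 18+12=30≡4 → E
B(1): 1+12=13 → N
G(6): 6+12=18 → S
O(14): 14+12=26≡0 → A
N(13): 13+12=25 → Z
H(7): 7+12=19 → T
Y(24): 24+12=36≡10 → K
A(0): 0+12=12 → M
Z(25): 25+12=37≡11 → L

XDENSAZTKML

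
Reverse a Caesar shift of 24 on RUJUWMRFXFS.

R(17): 17−24=-7≡19 → T
U(20): 20−24=-4≡22 → W
J(9): 9−24=-15≡11 → L
U(20): 20−24=-4≡22 → W
W(22): 22−24=-2≡24 → Y
M(12): 12−24=-12≡14 → O
R(17): 17−24=-7≡19 → T
F(5): 5−24=-19≡7 → H
X(23): 23−24=-1≡25 → Z
F(5): 5−24=-19≡7 → H
S(18): 18−24=-6≡20 → U

TWLWYOTHZHU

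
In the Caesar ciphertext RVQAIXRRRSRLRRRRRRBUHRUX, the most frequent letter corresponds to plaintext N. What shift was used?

The most frequent ciphertext letter is R (appears 12 times).
R is position 17; N is position 13.
Shift = 4.

4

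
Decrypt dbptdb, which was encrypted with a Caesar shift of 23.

geswge

d(3): 3−23=-20≡6 → g
b(1): 1−23=-22≡4 → e
p(15): 15−23=-8≡18 → s
t(19): 19−23=-4≡22 → w
d(3): 3−23=-20≡6 → g
b(1): 1−23=-22≡4 → e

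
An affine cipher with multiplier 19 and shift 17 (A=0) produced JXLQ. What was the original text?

QOMP

The inverse of 19 mod 26 is 11, since 19·11=209≡1. Apply D(y)=11·(y−17) mod 26:
J(9): 11·(9−17)=-88≡16 → Q
X(23): 11·(23−17)=66≡14 → O
L(11): 11·(11−17)=-66≡12 → M
Q(16): 11·(16−17)=-11≡15 → P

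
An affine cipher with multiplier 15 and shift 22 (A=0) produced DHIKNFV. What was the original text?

The inverse of 15 mod 26 is 7, since 15·7=105≡1. Apply D(y)=7·(y−22) mod 26:
D(3): 7·(3−22)=-133≡23 → X
H(7): 7·(7−22)=-105≡25 → Z
I(8): 7·(8−22)=-98≡6 → G
K(10): 7·(10−22)=-84≡20 → U
N(13): 7·(13−22)=-63≡15 → P
F(5): 7·(5−22)=-119≡11 → L
V(21): 7·(21−22)=-7≡19 → T

XZGUPLT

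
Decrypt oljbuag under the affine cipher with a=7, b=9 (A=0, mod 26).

xeakjvh

The inverse of 7 mod 26 is 15, since 7·15=105≡1. Apply D(y)=15·(y−9) mod 26:
o(14): 15·(14−9)=75≡23 → x
l(11): 15·(11−9)=30≡4 → e
j(9): 15·(9−9)=0 → a
b(1): 15·(1−9)=-120≡10 → k
u(20): 15·(20−9)=165≡9 → j
a(0): 15·(0−9)=-135≡21 → v
g(6): 15·(6−9)=-45≡7 → h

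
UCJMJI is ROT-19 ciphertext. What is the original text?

U(20): 20−19=1 → B
C(2): 2−19=-17≡9 → J
J(9): 9−19=-10≡16 → Q
M(12): 12−19=-7≡19 → T
J(9): 9−19=-10≡16 → Q
I(8): 8−19=-11≡15 → P

BJQTQP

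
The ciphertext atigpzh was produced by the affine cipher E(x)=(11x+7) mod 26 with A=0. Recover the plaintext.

The inverse of 11 mod 26 is 19, since 11·19=209≡1. Apply D(y)=19·(y−7) mod 26:
a(0): 19·(0−7)=-133≡23 → x
t(19): 19·(19−7)=228≡20 → u
i(8): 19·(8−7)=19 → t
g(6): 19·(6−7)=-19≡7 → h
p(15): 19·(15−7)=152≡22 → w
z(25): 19·(25−7)=342≡4 → e
h(7): 19·(7−7)=0 → a

xuthwea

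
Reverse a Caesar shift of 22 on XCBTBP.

X(23): 23−22=1 → B
C(2): 2−22=-20≡6 → G
B(1): 1−22=-21≡5 → F
T(19): 19−22=-3≡23 → X
B(1): 1−22=-21≡5 → F
P(15): 15−22=-7≡19 → T

BGFXFT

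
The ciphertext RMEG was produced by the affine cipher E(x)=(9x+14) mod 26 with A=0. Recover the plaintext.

The inverse of 9 mod 26 is 3, since 9·3=27≡1. Apply D(y)=3·(y−14) mod 26:
R(17): 3·(17−14)=9 → J
M(12): 3·(12−14)=-6≡20 → U
E(4): 3·(4−14)=-30≡22 → W
G(6): 3·(6−14)=-24≡2 → C

JUWC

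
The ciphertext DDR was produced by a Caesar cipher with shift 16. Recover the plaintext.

D(3): 3−16=-13≡13 → N
D(3): 3−16=-13≡13 → N
R(17): 17−16=1 → B

NNB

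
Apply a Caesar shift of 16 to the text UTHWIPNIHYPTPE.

KJXMYFDYXOFJFU

U(20): 20+16=36≡10 → K
T(19): 19+16=35≡9 → J
H(7): 7+16=23 → X
W(22): 22+16=38≡12 → M
I(8): 8+16=24 → Y
P(15): 15+16=31≡5 → F
N(13): 13+16=29≡3 → D
I(8): 8+16=24 → Y
H(7): 7+16=23 → X
Y(24): 24+16=40≡14 → O
P(15): 15+16=31≡5 → F
T(19): 19+16=35≡9 → J
P(15): 15+16=31≡5 → F
E(4): 4+16=20 → U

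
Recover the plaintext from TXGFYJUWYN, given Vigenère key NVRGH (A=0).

Repeat the key across the ciphertext: NVRGHNVRGH
T(19)−N(13): 6 → G
X(23)−V(21): 2 → C
G(6)−R(17): -11≡15 → P
F(5)−G(6): -1≡25 → Z
Y(24)−H(7): 17 → R
J(9)−N(13): -4≡22 → W
U(20)−V(21): -1≡25 → Z
W(22)−R(17): 5 → F
Y(24)−G(6): 18 → S
N(13)−H(7): 6 → G

GCPZRWZFSG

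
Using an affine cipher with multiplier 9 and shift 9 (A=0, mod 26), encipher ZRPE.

AGOT

Z(25): 9·25+9=234≡0 → A
R(17): 9·17+9=162≡6 → G
P(15): 9·15+9=144≡14 → O
E(4): 9·4+9=45≡19 → T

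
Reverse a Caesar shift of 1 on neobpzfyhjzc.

n(13): 13−1=12 → m
e(4): 4−1=3 → d
o(14): 14−1=13 → n
b(1): 1−1=0 → a
p(15): 15−1=14 → o
z(25): 25−1=24 → y
f(5): 5−1=4 → e
y(24): 24−1=23 → x
h(7): 7−1=6 → g
j(9): 9−1=8 → i
z(25): 25−1=24 → y
c(2): 2−1=1 → b

mdnaoyexgiyb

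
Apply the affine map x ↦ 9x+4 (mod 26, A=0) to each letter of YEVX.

MOLD

Y(24): 9·24+4=220≡12 → M
E(4): 9·4+4=40≡14 → O
V(21): 9·21+4=193≡11 → L
X(23): 9·23+4=211≡3 → D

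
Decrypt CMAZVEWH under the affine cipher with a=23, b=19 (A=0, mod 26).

The inverse of 23 mod 26 is 17, since 23·17=391≡1. Apply D(y)=17·(y−19) mod 26:
C(2): 17·(2−19)=-289≡23 → X
M(12): 17·(12−19)=-119≡11 → L
A(0): 17·(0−19)=-323≡15 → P
Z(25): 17·(25−19)=102≡24 → Y
V(21): 17·(21−19)=34≡8 → I
E(4): 17·(4−19)=-255≡5 → F
W(22): 17·(22−19)=51≡25 → Z
H(7): 17·(7−19)=-204≡4 → E

XLPYIFZE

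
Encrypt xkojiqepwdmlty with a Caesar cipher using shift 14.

x(23): 23+14=37≡11 → l
k(10): 10+14=24 → y
o(14): 14+14=28≡2 → c
j(9): 9+14=23 → x
i(8): 8+14=22 → w
q(16): 16+14=30≡4 → e
e(4): 4+14=18 → s
p(15): 15+14=29≡3 → d
w(22): 22+14=36≡10 → k
d(3): 3+14=17 → r
m(12): 12+14=26≡0 → a
l(11): 11+14=25 → z
t(19): 19+14=33≡7 → h
y(24): 24+14=38≡12 → m

lycxwesdkrazhm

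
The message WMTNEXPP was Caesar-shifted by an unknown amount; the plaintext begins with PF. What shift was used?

7

From the crib: W(22)−P(15)=7, so the shift is 7.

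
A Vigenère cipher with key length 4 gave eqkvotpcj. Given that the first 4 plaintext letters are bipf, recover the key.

divq

Subtract each crib letter from the matching ciphertext letter (mod 26):
e(4)−b(1)=3 → d
q(16)−i(8)=8 → i
k(10)−p(15)=-5≡21 → v
v(21)−f(5)=16 → q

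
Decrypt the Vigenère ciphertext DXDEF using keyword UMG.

JLXKT

Repeat the key across the ciphertext: UMGUM
D(3)−U(20): -17≡9 → J
X(23)−M(12): 11 → L
D(3)−G(6): -3≡23 → X
E(4)−U(20): -16≡10 → K
F(5)−M(12): -7≡19 → T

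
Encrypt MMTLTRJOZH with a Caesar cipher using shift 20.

M(12): 12+20=32≡6 → G
M(12): 12+20=32≡6 → G
T(19): 19+20=39≡13 → N
L(11): 11+20=31≡5 → F
T(19): 19+20=39≡13 → N
R(17): 17+20=37≡11 → L
J(9): 9+20=29≡3 → D
O(14): 14+20=34≡8 → I
Z(25): 25+20=45≡19 → T
H(7): 7+20=27≡1 → B

GGNFNLDITB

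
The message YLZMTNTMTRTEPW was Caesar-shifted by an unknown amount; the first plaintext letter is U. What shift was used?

From the crib: Y(24)−U(20)=4, so the shift is 4.

4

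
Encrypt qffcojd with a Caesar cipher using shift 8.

q(16): 16+8=24 → y
f(5): 5+8=13 → n
f(5): 5+8=13 → n
c(2): 2+8=10 → k
o(14): 14+8=22 → w
j(9): 9+8=17 → r
d(3): 3+8=11 → l

ynnkwrl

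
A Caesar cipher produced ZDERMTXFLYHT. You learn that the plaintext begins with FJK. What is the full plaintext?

From the crib: Z(25)−F(5)=20, so the shift is 20.
Subtract 20 from each ciphertext letter:
Z(25): 25−20=5 → F
D(3): 3−20=-17≡9 → J
E(4): 4−20=-16≡10 → K
R(17): 17−20=-3≡23 → X
M(12): 12−20=-8≡18 → S
T(19): 19−20=-1≡25 → Z
X(23): 23−20=3 → D
F(5): 5−20=-15≡11 → L
L(11): 11−20=-9≡17 → R
Y(24): 24−20=4 → E
H(7): 7−20=-13≡13 → N
T(19): 19−20=-1≡25 → Z

FJKXSZDLRENZ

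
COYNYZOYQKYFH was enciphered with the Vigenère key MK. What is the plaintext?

Repeat the key across the ciphertext: MKMKMKMKMKMKM
C(2)−M(12): -10≡16 → Q
O(14)−K(10): 4 → E
Y(24)−M(12): 12 → M
N(13)−K(10): 3 → D
Y(24)−M(12): 12 → M
Z(25)−K(10): 15 → P
O(14)−M(12): 2 → C
Y(24)−K(10): 14 → O
Q(16)−M(12): 4 → E
K(10)−K(10): 0 → A
Y(24)−M(12): 12 → M
F(5)−K(10): -5≡21 → V
H(7)−M(12): -5≡21 → V

QEMDMPCOEAMVV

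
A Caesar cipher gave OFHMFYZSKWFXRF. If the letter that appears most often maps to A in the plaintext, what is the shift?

The most frequent ciphertext letter is F (appears 4 times).
F is position 5; A is position 0.
Shift = 5.

5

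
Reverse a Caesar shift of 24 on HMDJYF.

H(7): 7−24=-17≡9 → J
M(12): 12−24=-12≡14 → O
D(3): 3−24=-21≡5 → F
J(9): 9−24=-15≡11 → L
Y(24): 24−24=0 → A
F(5): 5−24=-19≡7 → H

JOFLAH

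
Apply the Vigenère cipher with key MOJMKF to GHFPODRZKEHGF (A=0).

Repeat the key across the message: MOJMKFMOJMKFM
G(6)+M(12): 18 → S
H(7)+O(14): 21 → V
F(5)+J(9): 14 → O
P(15)+M(12): 27≡1 → B
O(14)+K(10): 24 → Y
D(3)+F(5): 8 → I
R(17)+M(12): 29≡3 → D
Z(25)+O(14): 39≡13 → N
K(10)+J(9): 19 → T
E(4)+M(12): 16 → Q
H(7)+K(10): 17 → R
G(6)+F(5): 11 → L
F(5)+M(12): 17 → R

SVOBYIDNTQRLR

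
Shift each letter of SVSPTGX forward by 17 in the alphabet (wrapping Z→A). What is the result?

JMJGKXO

S(18): 18+17=35≡9 → J
V(21): 21+17=38≡12 → M
S(18): 18+17=35≡9 → J
P(15): 15+17=32≡6 → G
T(19): 19+17=36≡10 → K
G(6): 6+17=23 → X
X(23): 23+17=40≡14 → O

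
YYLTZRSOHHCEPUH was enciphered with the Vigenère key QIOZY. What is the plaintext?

Repeat the key across the ciphertext: QIOZYQIOZYQIOZY
Y(24)−Q(16): 8 → I
Y(24)−I(8): 16 → Q
L(11)−O(14): -3≡23 → X
T(19)−Z(25): -6≡20 → U
Z(25)−Y(24): 1 → B
R(17)−Q(16): 1 → B
S(18)−I(8): 10 → K
O(14)−O(14): 0 → A
H(7)−Z(25): -18≡8 → I
H(7)−Y(24): -17≡9 → J
C(2)−Q(16): -14≡12 → M
E(4)−I(8): -4≡22 → W
P(15)−O(14): 1 → B
U(20)−Z(25): -5≡21 → V
H(7)−Y(24): -17≡9 → J

IQXUBBKAIJMWBVJ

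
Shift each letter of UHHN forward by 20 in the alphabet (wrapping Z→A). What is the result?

OBBH

U(20): 20+20=40≡14 → O
H(7): 7+20=27≡1 → B
H(7): 7+20=27≡1 → B
N(13): 13+20=33≡7 → H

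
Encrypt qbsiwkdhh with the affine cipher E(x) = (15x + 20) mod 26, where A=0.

q(16): 15·16+20=260≡0 → a
b(1): 15·1+20=35≡9 → j
s(18): 15·18+20=290≡4 → e
i(8): 15·8+20=140≡10 → k
w(22): 15·22+20=350≡12 → m
k(10): 15·10+20=170≡14 → o
d(3): 15·3+20=65≡13 → n
h(7): 15·7+20=125≡21 → v
h(7): 15·7+20=125≡21 → v

ajekmonvv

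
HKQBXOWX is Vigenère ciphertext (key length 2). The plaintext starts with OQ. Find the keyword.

Subtract each crib letter from the matching ciphertext letter (mod 26):
H(7)−O(14)=-7≡19 → T
K(10)−Q(16)=-6≡20 → U

TU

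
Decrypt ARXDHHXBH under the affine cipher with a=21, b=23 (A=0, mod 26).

The inverse of 21 mod 26 is 5, since 21·5=105≡1. Apply D(y)=5·(y−23) mod 26:
A(0): 5·(0−23)=-115≡15 → P
R(17): 5·(17−23)=-30≡22 → W
X(23): 5·(23−23)=0 → A
D(3): 5·(3−23)=-100≡4 → E
H(7): 5·(7−23)=-80≡24 → Y
H(7): 5·(7−23)=-80≡24 → Y
X(23): 5·(23−23)=0 → A
B(1): 5·(1−23)=-110≡20 → U
H(7): 5·(7−23)=-80≡24 → Y

PWAEYYAUY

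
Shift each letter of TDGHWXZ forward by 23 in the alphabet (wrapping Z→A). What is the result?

T(19): 19+23=42≡16 → Q
D(3): 3+23=26≡0 → A
G(6): 6+23=29≡3 → D
H(7): 7+23=30≡4 → E
W(22): 22+23=45≡19 → T
X(23): 23+23=46≡20 → U
Z(25): 25+23=48≡22 → W

QADETUW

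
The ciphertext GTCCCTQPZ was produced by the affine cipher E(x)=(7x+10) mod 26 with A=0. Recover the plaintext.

SFKKKFMXR

The inverse of 7 mod 26 is 15, since 7·15=105≡1. Apply D(y)=15·(y−10) mod 26:
G(6): 15·(6−10)=-60≡18 → S
T(19): 15·(19−10)=135≡5 → F
C(2): 15·(2−10)=-120≡10 → K
C(2): 15·(2−10)=-120≡10 → K
C(2): 15·(2−10)=-120≡10 → K
T(19): 15·(19−10)=135≡5 → F
Q(16): 15·(16−10)=90≡12 → M
P(15): 15·(15−10)=75≡23 → X
Z(25): 15·(25−10)=225≡17 → R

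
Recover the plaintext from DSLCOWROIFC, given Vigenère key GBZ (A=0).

XRMWNXLNJZB

Repeat the key across the ciphertext: GBZGBZGBZGB
D(3)−G(6): -3≡23 → X
S(18)−B(1): 17 → R
L(11)−Z(25): -14≡12 → M
C(2)−G(6): -4≡22 → W
O(14)−B(1): 13 → N
W(22)−Z(25): -3≡23 → X
R(17)−G(6): 11 → L
O(14)−B(1): 13 → N
I(8)−Z(25): -17≡9 → J
F(5)−G(6): -1≡25 → Z
C(2)−B(1): 1 → B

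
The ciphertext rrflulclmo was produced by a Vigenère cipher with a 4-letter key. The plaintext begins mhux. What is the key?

Subtract each crib letter from the matching ciphertext letter (mod 26):
r(17)−m(12)=5 → f
r(17)−h(7)=10 → k
f(5)−u(20)=-15≡11 → l
l(11)−x(23)=-12≡14 → o

fklo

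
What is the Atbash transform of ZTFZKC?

Z(25) → A(0)
T(19) → G(6)
F(5) → U(20)
Z(25) → A(0)
K(10) → P(15)
C(2) → X(23)

AGUAPX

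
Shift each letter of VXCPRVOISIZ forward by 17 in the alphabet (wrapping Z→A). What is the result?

MOTGIMFZJZQ

V(21): 21+17=38≡12 → M
X(23): 23+17=40≡14 → O
C(2): 2+17=19 → T
P(15): 15+17=32≡6 → G
R(17): 17+17=34≡8 → I
V(21): 21+17=38≡12 → M
O(14): 14+17=31≡5 → F
I(8): 8+17=25 → Z
S(18): 18+17=35≡9 → J
I(8): 8+17=25 → Z
Z(25): 25+17=42≡16 → Q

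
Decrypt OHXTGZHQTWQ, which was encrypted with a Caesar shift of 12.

O(14): 14−12=2 → C
H(7): 7−12=-5≡21 → V
X(23): 23−12=11 → L
T(19): 19−12=7 → H
G(6): 6−12=-6≡20 → U
Z(25): 25−12=13 → N
H(7): 7−12=-5≡21 → V
Q(16): 16−12=4 → E
T(19): 19−12=7 → H
W(22): 22−12=10 → K
Q(16): 16−12=4 → E

CVLHUNVEHKE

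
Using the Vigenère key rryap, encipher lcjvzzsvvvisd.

cthvoqjtvkzjb

Repeat the key across the message: rryaprryaprry
l(11)+r(17): 28≡2 → c
c(2)+r(17): 19 → t
j(9)+y(24): 33≡7 → h
v(21)+a(0): 21 → v
z(25)+p(15): 40≡14 → o
z(25)+r(17): 42≡16 → q
s(18)+r(17): 35≡9 → j
v(21)+y(24): 45≡19 → t
v(21)+a(0): 21 → v
v(21)+p(15): 36≡10 → k
i(8)+r(17): 25 → z
s(18)+r(17): 35≡9 → j
d(3)+y(24): 27≡1 → b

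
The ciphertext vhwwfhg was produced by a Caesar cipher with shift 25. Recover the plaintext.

v(21): 21−25=-4≡22 → w
h(7): 7−25=-18≡8 → i
w(22): 22−25=-3≡23 → x
w(22): 22−25=-3≡23 → x
f(5): 5−25=-20≡6 → g
h(7): 7−25=-18≡8 → i
g(6): 6−25=-19≡7 → h

wixxgih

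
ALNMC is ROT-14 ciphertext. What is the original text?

MXZYO

A(0): 0−14=-14≡12 → M
L(11): 11−14=-3≡23 → X
N(13): 13−14=-1≡25 → Z
M(12): 12−14=-2≡24 → Y
C(2): 2−14=-12≡14 → O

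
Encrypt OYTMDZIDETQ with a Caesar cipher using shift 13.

BLGZQMVQRGD

O(14): 14+13=27≡1 → B
Y(24): 24+13=37≡11 → L
T(19): 19+13=32≡6 → G
M(12): 12+13=25 → Z
D(3): 3+13=16 → Q
Z(25): 25+13=38≡12 → M
I(8): 8+13=21 → V
D(3): 3+13=16 → Q
E(4): 4+13=17 → R
T(19): 19+13=32≡6 → G
Q(16): 16+13=29≡3 → D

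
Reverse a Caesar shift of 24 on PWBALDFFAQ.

RYDCNFHHCS

P(15): 15−24=-9≡17 → R
W(22): 22−24=-2≡24 → Y
B(1): 1−24=-23≡3 → D
A(0): 0−24=-24≡2 → C
L(11): 11−24=-13≡13 → N
D(3): 3−24=-21≡5 → F
F(5): 5−24=-19≡7 → H
F(5): 5−24=-19≡7 → H
A(0): 0−24=-24≡2 → C
Q(16): 16−24=-8≡18 → S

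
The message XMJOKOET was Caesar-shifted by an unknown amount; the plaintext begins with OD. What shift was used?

9

From the crib: X(23)−O(14)=9, so the shift is 9.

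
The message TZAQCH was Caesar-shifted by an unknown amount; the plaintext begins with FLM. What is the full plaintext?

FLMCOT

From the crib: T(19)−F(5)=14, so the shift is 14.
Subtract 14 from each ciphertext letter:
T(19): 19−14=5 → F
Z(25): 25−14=11 → L
A(0): 0−14=-14≡12 → M
Q(16): 16−14=2 → C
C(2): 2−14=-12≡14 → O
H(7): 7−14=-7≡19 → T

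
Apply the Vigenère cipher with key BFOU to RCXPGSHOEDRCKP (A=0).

SHLJHXVIFIFWLU

Repeat the key across the message: BFOUBFOUBFOUBF
R(17)+B(1): 18 → S
C(2)+F(5): 7 → H
X(23)+O(14): 37≡11 → L
P(15)+U(20): 35≡9 → J
G(6)+B(1): 7 → H
S(18)+F(5): 23 → X
H(7)+O(14): 21 → V
O(14)+U(20): 34≡8 → I
E(4)+B(1): 5 → F
D(3)+F(5): 8 → I
R(17)+O(14): 31≡5 → F
C(2)+U(20): 22 → W
K(10)+B(1): 11 → L
P(15)+F(5): 20 → U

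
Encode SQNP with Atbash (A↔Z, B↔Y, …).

HJMK

S(18) → H(7)
Q(16) → J(9)
N(13) → M(12)
P(15) → K(10)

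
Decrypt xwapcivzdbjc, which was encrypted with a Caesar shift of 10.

x(23): 23−10=13 → n
w(22): 22−10=12 → m
a(0): 0−10=-10≡16 → q
p(15): 15−10=5 → f
c(2): 2−10=-8≡18 → s
i(8): 8−10=-2≡24 → y
v(21): 21−10=11 → l
z(25): 25−10=15 → p
d(3): 3−10=-7≡19 → t
b(1): 1−10=-9≡17 → r
j(9): 9−10=-1≡25 → z
c(2): 2−10=-8≡18 → s

nmqfsylptrzs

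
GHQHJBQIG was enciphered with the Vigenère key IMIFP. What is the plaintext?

YVICUTEAB

Repeat the key across the ciphertext: IMIFPIMIF
G(6)−I(8): -2≡24 → Y
H(7)−M(12): -5≡21 → V
Q(16)−I(8): 8 → I
H(7)−F(5): 2 → C
J(9)−P(15): -6≡20 → U
B(1)−I(8): -7≡19 → T
Q(16)−M(12): 4 → E
I(8)−I(8): 0 → A
G(6)−F(5): 1 → B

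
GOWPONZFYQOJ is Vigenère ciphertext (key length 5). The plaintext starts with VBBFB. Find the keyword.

Subtract each crib letter from the matching ciphertext letter (mod 26):
G(6)−V(21)=-15≡11 → L
O(14)−B(1)=13 → N
W(22)−B(1)=21 → V
P(15)−F(5)=10 → K
O(14)−B(1)=13 → N

LNVKN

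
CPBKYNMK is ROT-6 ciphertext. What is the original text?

C(2): 2−6=-4≡22 → W
P(15): 15−6=9 → J
B(1): 1−6=-5≡21 → V
K(10): 10−6=4 → E
Y(24): 24−6=18 → S
N(13): 13−6=7 → H
M(12): 12−6=6 → G
K(10): 10−6=4 → E

WJVESHGE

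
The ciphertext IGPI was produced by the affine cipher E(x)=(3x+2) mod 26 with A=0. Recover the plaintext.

CKNC

The inverse of 3 mod 26 is 9, since 3·9=27≡1. Apply D(y)=9·(y−2) mod 26:
I(8): 9·(8−2)=54≡2 → C
G(6): 9·(6−2)=36≡10 → K
P(15): 9·(15−2)=117≡13 → N
I(8): 9·(8−2)=54≡2 → C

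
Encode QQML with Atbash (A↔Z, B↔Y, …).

Q(16) → J(9)
Q(16) → J(9)
M(12) → N(13)
L(11) → O(14)

JJNO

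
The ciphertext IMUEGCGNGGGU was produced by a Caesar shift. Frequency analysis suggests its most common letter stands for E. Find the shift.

The most frequent ciphertext letter is G (appears 5 times).
G is position 6; E is position 4.
Shift = 2.

2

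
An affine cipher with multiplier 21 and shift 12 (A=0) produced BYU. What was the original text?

The inverse of 21 mod 26 is 5, since 21·5=105≡1. Apply D(y)=5·(y−12) mod 26:
B(1): 5·(1−12)=-55≡23 → X
Y(24): 5·(24−12)=60≡8 → I
U(20): 5·(20−12)=40≡14 → O

XIO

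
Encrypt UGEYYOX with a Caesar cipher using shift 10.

EQOIIYH

U(20): 20+10=30≡4 → E
G(6): 6+10=16 → Q
E(4): 4+10=14 → O
Y(24): 24+10=34≡8 → I
Y(24): 24+10=34≡8 → I
O(14): 14+10=24 → Y
X(23): 23+10=33≡7 → H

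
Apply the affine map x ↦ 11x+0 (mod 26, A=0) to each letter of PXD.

JTH

P(15): 11·15+0=165≡9 → J
X(23): 11·23+0=253≡19 → T
D(3): 11·3+0=33≡7 → H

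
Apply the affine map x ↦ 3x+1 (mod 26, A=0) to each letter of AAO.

BBR

A(0): 3·0+1=1 → B
A(0): 3·0+1=1 → B
O(14): 3·14+1=43≡17 → R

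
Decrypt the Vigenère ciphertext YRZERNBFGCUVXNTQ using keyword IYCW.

QTXIJPZJYESZPPRU

Repeat the key across the ciphertext: IYCWIYCWIYCWIYCW
Y(24)−I(8): 16 → Q
R(17)−Y(24): -7≡19 → T
Z(25)−C(2): 23 → X
E(4)−W(22): -18≡8 → I
R(17)−I(8): 9 → J
N(13)−Y(24): -11≡15 → P
B(1)−C(2): -1≡25 → Z
F(5)−W(22): -17≡9 → J
G(6)−I(8): -2≡24 → Y
C(2)−Y(24): -22≡4 → E
U(20)−C(2): 18 → S
V(21)−W(22): -1≡25 → Z
X(23)−I(8): 15 → P
N(13)−Y(24): -11≡15 → P
T(19)−C(2): 17 → R
Q(16)−W(22): -6≡20 → U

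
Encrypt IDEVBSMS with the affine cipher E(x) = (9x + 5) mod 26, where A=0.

I(8): 9·8+5=77≡25 → Z
D(3): 9·3+5=32≡6 → G
E(4): 9·4+5=41≡15 → P
V(21): 9·21+5=194≡12 → M
B(1): 9·1+5=14 → O
S(18): 9·18+5=167≡11 → L
M(12): 9·12+5=113≡9 → J
S(18): 9·18+5=167≡11 → L

ZGPMOLJL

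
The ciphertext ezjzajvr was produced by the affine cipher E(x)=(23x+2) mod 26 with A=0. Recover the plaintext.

The inverse of 23 mod 26 is 17, since 23·17=391≡1. Apply D(y)=17·(y−2) mod 26:
e(4): 17·(4−2)=34≡8 → i
z(25): 17·(25−2)=391≡1 → b
j(9): 17·(9−2)=119≡15 → p
z(25): 17·(25−2)=391≡1 → b
a(0): 17·(0−2)=-34≡18 → s
j(9): 17·(9−2)=119≡15 → p
v(21): 17·(21−2)=323≡11 → l
r(17): 17·(17−2)=255≡21 → v

ibpbsplv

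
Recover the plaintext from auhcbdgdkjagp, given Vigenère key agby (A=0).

Repeat the key across the ciphertext: agbyagbyagbya
a(0)−a(0): 0 → a
u(20)−g(6): 14 → o
h(7)−b(1): 6 → g
c(2)−y(24): -22≡4 → e
b(1)−a(0): 1 → b
d(3)−g(6): -3≡23 → x
g(6)−b(1): 5 → f
d(3)−y(24): -21≡5 → f
k(10)−a(0): 10 → k
j(9)−g(6): 3 → d
a(0)−b(1): -1≡25 → z
g(6)−y(24): -18≡8 → i
p(15)−a(0): 15 → p

aogebxffkdzip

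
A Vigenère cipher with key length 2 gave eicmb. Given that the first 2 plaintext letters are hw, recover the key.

Subtract each crib letter from the matching ciphertext letter (mod 26):
e(4)−h(7)=-3≡23 → x
i(8)−w(22)=-14≡12 → m

xm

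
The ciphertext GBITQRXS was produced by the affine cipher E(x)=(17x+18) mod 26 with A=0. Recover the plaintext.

KZEXGDLA

The inverse of 17 mod 26 is 23, since 17·23=391≡1. Apply D(y)=23·(y−18) mod 26:
G(6): 23·(6−18)=-276≡10 → K
B(1): 23·(1−18)=-391≡25 → Z
I(8): 23·(8−18)=-230≡4 → E
T(19): 23·(19−18)=23 → X
Q(16): 23·(16−18)=-46≡6 → G
R(17): 23·(17−18)=-23≡3 → D
X(23): 23·(23−18)=115≡11 → L
S(18): 23·(18−18)=0 → A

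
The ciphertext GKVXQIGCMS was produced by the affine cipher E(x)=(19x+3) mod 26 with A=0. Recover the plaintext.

HZQMNDHPVJ

The inverse of 19 mod 26 is 11, since 19·11=209≡1. Apply D(y)=11·(y−3) mod 26:
G(6): 11·(6−3)=33≡7 → H
K(10): 11·(10−3)=77≡25 → Z
V(21): 11·(21−3)=198≡16 → Q
X(23): 11·(23−3)=220≡12 → M
Q(16): 11·(16−3)=143≡13 → N
I(8): 11·(8−3)=55≡3 → D
G(6): 11·(6−3)=33≡7 → H
C(2): 11·(2−3)=-11≡15 → P
M(12): 11·(12−3)=99≡21 → V
S(18): 11·(18−3)=165≡9 → J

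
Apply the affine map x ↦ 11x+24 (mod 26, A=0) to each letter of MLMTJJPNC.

M(12): 11·12+24=156≡0 → A
L(11): 11·11+24=145≡15 → P
M(12): 11·12+24=156≡0 → A
T(19): 11·19+24=233≡25 → Z
J(9): 11·9+24=123≡19 → T
J(9): 11·9+24=123≡19 → T
P(15): 11·15+24=189≡7 → H
N(13): 11·13+24=167≡11 → L
C(2): 11·2+24=46≡20 → U

APAZTTHLU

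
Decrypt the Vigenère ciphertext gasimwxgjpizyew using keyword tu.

Repeat the key across the ciphertext: tututututututut
g(6)−t(19): -13≡13 → n
a(0)−u(20): -20≡6 → g
s(18)−t(19): -1≡25 → z
i(8)−u(20): -12≡14 → o
m(12)−t(19): -7≡19 → t
w(22)−u(20): 2 → c
x(23)−t(19): 4 → e
g(6)−u(20): -14≡12 → m
j(9)−t(19): -10≡16 → q
p(15)−u(20): -5≡21 → v
i(8)−t(19): -11≡15 → p
z(25)−u(20): 5 → f
y(24)−t(19): 5 → f
e(4)−u(20): -16≡10 → k
w(22)−t(19): 3 → d

ngzotcemqvpffkd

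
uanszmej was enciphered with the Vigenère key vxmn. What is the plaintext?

zdbfepsw

Repeat the key across the ciphertext: vxmnvxmn
u(20)−v(21): -1≡25 → z
a(0)−x(23): -23≡3 → d
n(13)−m(12): 1 → b
s(18)−n(13): 5 → f
z(25)−v(21): 4 → e
m(12)−x(23): -11≡15 → p
e(4)−m(12): -8≡18 → s
j(9)−n(13): -4≡22 → w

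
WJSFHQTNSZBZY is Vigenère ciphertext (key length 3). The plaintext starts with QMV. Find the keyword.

GXX

Subtract each crib letter from the matching ciphertext letter (mod 26):
W(22)−Q(16)=6 → G
J(9)−M(12)=-3≡23 → X
S(18)−V(21)=-3≡23 → X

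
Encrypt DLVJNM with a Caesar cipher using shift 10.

NVFTXW

D(3): 3+10=13 → N
L(11): 11+10=21 → V
V(21): 21+10=31≡5 → F
J(9): 9+10=19 → T
N(13): 13+10=23 → X
M(12): 12+10=22 → W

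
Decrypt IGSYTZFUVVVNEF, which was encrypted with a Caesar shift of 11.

I(8): 8−11=-3≡23 → X
G(6): 6−11=-5≡21 → V
S(18): 18−11=7 → H
Y(24): 24−11=13 → N
T(19): 19−11=8 → I
Z(25): 25−11=14 → O
F(5): 5−11=-6≡20 → U
U(20): 20−11=9 → J
V(21): 21−11=10 → K
V(21): 21−11=10 → K
V(21): 21−11=10 → K
N(13): 13−11=2 → C
E(4): 4−11=-7≡19 → T
F(5): 5−11=-6≡20 → U

XVHNIOUJKKKCTU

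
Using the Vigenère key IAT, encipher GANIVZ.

OAGQVS

Repeat the key across the message: IATIAT
G(6)+I(8): 14 → O
A(0)+A(0): 0 → A
N(13)+T(19): 32≡6 → G
I(8)+I(8): 16 → Q
V(21)+A(0): 21 → V
Z(25)+T(19): 44≡18 → S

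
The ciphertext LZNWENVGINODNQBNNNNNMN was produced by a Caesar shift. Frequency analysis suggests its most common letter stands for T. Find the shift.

The most frequent ciphertext letter is N (appears 10 times).
N is position 13; T is position 19.
Shift = -6≡20.

20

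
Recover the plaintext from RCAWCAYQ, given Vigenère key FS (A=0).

MKVEXITY

Repeat the key across the ciphertext: FSFSFSFS
R(17)−F(5): 12 → M
C(2)−S(18): -16≡10 → K
A(0)−F(5): -5≡21 → V
W(22)−S(18): 4 → E
C(2)−F(5): -3≡23 → X
A(0)−S(18): -18≡8 → I
Y(24)−F(5): 19 → T
Q(16)−S(18): -2≡24 → Y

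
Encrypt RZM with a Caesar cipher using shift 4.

R(17): 17+4=21 → V
Z(25): 25+4=29≡3 → D
M(12): 12+4=16 → Q

VDQ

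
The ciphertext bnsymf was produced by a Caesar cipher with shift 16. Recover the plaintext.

lxciwp

b(1): 1−16=-15≡11 → l
n(13): 13−16=-3≡23 → x
s(18): 18−16=2 → c
y(24): 24−16=8 → i
m(12): 12−16=-4≡22 → w
f(5): 5−16=-11≡15 → p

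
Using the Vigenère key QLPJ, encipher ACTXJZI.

Repeat the key across the message: QLPJQLP
A(0)+Q(16): 16 → Q
C(2)+L(11): 13 → N
T(19)+P(15): 34≡8 → I
X(23)+J(9): 32≡6 → G
J(9)+Q(16): 25 → Z
Z(25)+L(11): 36≡10 → K
I(8)+P(15): 23 → X

QNIGZKX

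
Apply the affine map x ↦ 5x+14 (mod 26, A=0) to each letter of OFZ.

O(14): 5·14+14=84≡6 → G
F(5): 5·5+14=39≡13 → N
Z(25): 5·25+14=139≡9 → J

GNJ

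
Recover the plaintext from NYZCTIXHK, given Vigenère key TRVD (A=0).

Repeat the key across the ciphertext: TRVDTRVDT
N(13)−T(19): -6≡20 → U
Y(24)−R(17): 7 → H
Z(25)−V(21): 4 → E
C(2)−D(3): -1≡25 → Z
T(19)−T(19): 0 → A
I(8)−R(17): -9≡17 → R
X(23)−V(21): 2 → C
H(7)−D(3): 4 → E
K(10)−T(19): -9≡17 → R

UHEZARCER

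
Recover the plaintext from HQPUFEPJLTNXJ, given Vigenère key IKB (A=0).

Repeat the key across the ciphertext: IKBIKBIKBIKBI
H(7)−I(8): -1≡25 → Z
Q(16)−K(10): 6 → G
P(15)−B(1): 14 → O
U(20)−I(8): 12 → M
F(5)−K(10): -5≡21 → V
E(4)−B(1): 3 → D
P(15)−I(8): 7 → H
J(9)−K(10): -1≡25 → Z
L(11)−B(1): 10 → K
T(19)−I(8): 11 → L
N(13)−K(10): 3 → D
X(23)−B(1): 22 → W
J(9)−I(8): 1 → B

ZGOMVDHZKLDWB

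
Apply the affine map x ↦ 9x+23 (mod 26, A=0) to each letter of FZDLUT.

QOYSVM

F(5): 9·5+23=68≡16 → Q
Z(25): 9·25+23=248≡14 → O
D(3): 9·3+23=50≡24 → Y
L(11): 9·11+23=122≡18 → S
U(20): 9·20+23=203≡21 → V
T(19): 9·19+23=194≡12 → M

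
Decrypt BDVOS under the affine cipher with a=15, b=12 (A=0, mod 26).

BPLOQ

The inverse of 15 mod 26 is 7, since 15·7=105≡1. Apply D(y)=7·(y−12) mod 26:
B(1): 7·(1−12)=-77≡1 → B
D(3): 7·(3−12)=-63≡15 → P
V(21): 7·(21−12)=63≡11 → L
O(14): 7·(14−12)=14 → O
S(18): 7·(18−12)=42≡16 → Q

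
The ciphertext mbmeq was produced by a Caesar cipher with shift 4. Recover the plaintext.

m(12): 12−4=8 → i
b(1): 1−4=-3≡23 → x
m(12): 12−4=8 → i
e(4): 4−4=0 → a
q(16): 16−4=12 → m

ixiam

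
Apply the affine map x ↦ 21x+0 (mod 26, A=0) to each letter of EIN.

E(4): 21·4+0=84≡6 → G
I(8): 21·8+0=168≡12 → M
N(13): 21·13+0=273≡13 → N

GMN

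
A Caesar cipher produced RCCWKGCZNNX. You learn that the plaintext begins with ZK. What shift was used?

18

From the crib: R(17)−Z(25)=-8≡18, so the shift is 18.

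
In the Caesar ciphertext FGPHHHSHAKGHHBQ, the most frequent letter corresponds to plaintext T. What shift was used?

The most frequent ciphertext letter is H (appears 6 times).
H is position 7; T is position 19.
Shift = -12≡14.

14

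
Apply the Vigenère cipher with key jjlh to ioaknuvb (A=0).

Repeat the key across the message: jjlhjjlh
i(8)+j(9): 17 → r
o(14)+j(9): 23 → x
a(0)+l(11): 11 → l
k(10)+h(7): 17 → r
n(13)+j(9): 22 → w
u(20)+j(9): 29≡3 → d
v(21)+l(11): 32≡6 → g
b(1)+h(7): 8 → i

rxlrwdgi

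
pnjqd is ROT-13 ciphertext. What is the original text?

p(15): 15−13=2 → c
n(13): 13−13=0 → a
j(9): 9−13=-4≡22 → w
q(16): 16−13=3 → d
d(3): 3−13=-10≡16 → q

cawdq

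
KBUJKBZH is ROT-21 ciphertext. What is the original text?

PGZOPGEM

K(10): 10−21=-11≡15 → P
B(1): 1−21=-20≡6 → G
U(20): 20−21=-1≡25 → Z
J(9): 9−21=-12≡14 → O
K(10): 10−21=-11≡15 → P
B(1): 1−21=-20≡6 → G
Z(25): 25−21=4 → E
H(7): 7−21=-14≡12 → M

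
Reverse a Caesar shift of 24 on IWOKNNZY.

I(8): 8−24=-16≡10 → K
W(22): 22−24=-2≡24 → Y
O(14): 14−24=-10≡16 → Q
K(10): 10−24=-14≡12 → M
N(13): 13−24=-11≡15 → P
N(13): 13−24=-11≡15 → P
Z(25): 25−24=1 → B
Y(24): 24−24=0 → A

KYQMPPBA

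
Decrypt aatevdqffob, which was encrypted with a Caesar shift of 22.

a(0): 0−22=-22≡4 → e
a(0): 0−22=-22≡4 → e
t(19): 19−22=-3≡23 → x
e(4): 4−22=-18≡8 → i
v(21): 21−22=-1≡25 → z
d(3): 3−22=-19≡7 → h
q(16): 16−22=-6≡20 → u
f(5): 5−22=-17≡9 → j
f(5): 5−22=-17≡9 → j
o(14): 14−22=-8≡18 → s
b(1): 1−22=-21≡5 → f

eexizhujjsf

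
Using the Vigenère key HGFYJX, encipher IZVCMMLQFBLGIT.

PFAAVJSWKZUDPZ

Repeat the key across the message: HGFYJXHGFYJXHG
I(8)+H(7): 15 → P
Z(25)+G(6): 31≡5 → F
V(21)+F(5): 26≡0 → A
C(2)+Y(24): 26≡0 → A
M(12)+J(9): 21 → V
M(12)+X(23): 35≡9 → J
L(11)+H(7): 18 → S
Q(16)+G(6): 22 → W
F(5)+F(5): 10 → K
B(1)+Y(24): 25 → Z
L(11)+J(9): 20 → U
G(6)+X(23): 29≡3 → D
I(8)+H(7): 15 → P
T(19)+G(6): 25 → Z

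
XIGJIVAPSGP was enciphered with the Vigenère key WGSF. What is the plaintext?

Repeat the key across the ciphertext: WGSFWGSFWGS
X(23)−W(22): 1 → B
I(8)−G(6): 2 → C
G(6)−S(18): -12≡14 → O
J(9)−F(5): 4 → E
I(8)−W(22): -14≡12 → M
V(21)−G(6): 15 → P
A(0)−S(18): -18≡8 → I
P(15)−F(5): 10 → K
S(18)−W(22): -4≡22 → W
G(6)−G(6): 0 → A
P(15)−S(18): -3≡23 → X

BCOEMPIKWAX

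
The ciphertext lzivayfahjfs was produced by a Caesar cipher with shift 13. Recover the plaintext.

l(11): 11−13=-2≡24 → y
z(25): 25−13=12 → m
i(8): 8−13=-5≡21 → v
v(21): 21−13=8 → i
a(0): 0−13=-13≡13 → n
y(24): 24−13=11 → l
f(5): 5−13=-8≡18 → s
a(0): 0−13=-13≡13 → n
h(7): 7−13=-6≡20 → u
j(9): 9−13=-4≡22 → w
f(5): 5−13=-8≡18 → s
s(18): 18−13=5 → f

ymvinlsnuwsf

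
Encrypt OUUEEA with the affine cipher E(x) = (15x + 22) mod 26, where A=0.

O(14): 15·14+22=232≡24 → Y
U(20): 15·20+22=322≡10 → K
U(20): 15·20+22=322≡10 → K
E(4): 15·4+22=82≡4 → E
E(4): 15·4+22=82≡4 → E
A(0): 15·0+22=22 → W

YKKEEW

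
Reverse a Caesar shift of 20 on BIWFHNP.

HOCLNTV

B(1): 1−20=-19≡7 → H
I(8): 8−20=-12≡14 → O
W(22): 22−20=2 → C
F(5): 5−20=-15≡11 → L
H(7): 7−20=-13≡13 → N
N(13): 13−20=-7≡19 → T
P(15): 15−20=-5≡21 → V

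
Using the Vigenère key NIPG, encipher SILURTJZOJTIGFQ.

FQAAEBYFBRIOTNF

Repeat the key across the message: NIPGNIPGNIPGNIP
S(18)+N(13): 31≡5 → F
I(8)+I(8): 16 → Q
L(11)+P(15): 26≡0 → A
U(20)+G(6): 26≡0 → A
R(17)+N(13): 30≡4 → E
T(19)+I(8): 27≡1 → B
J(9)+P(15): 24 → Y
Z(25)+G(6): 31≡5 → F
O(14)+N(13): 27≡1 → B
J(9)+I(8): 17 → R
T(19)+P(15): 34≡8 → I
I(8)+G(6): 14 → O
G(6)+N(13): 19 → T
F(5)+I(8): 13 → N
Q(16)+P(15): 31≡5 → F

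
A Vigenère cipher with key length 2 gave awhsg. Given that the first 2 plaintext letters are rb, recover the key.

jv

Subtract each crib letter from the matching ciphertext letter (mod 26):
a(0)−r(17)=-17≡9 → j
w(22)−b(1)=21 → v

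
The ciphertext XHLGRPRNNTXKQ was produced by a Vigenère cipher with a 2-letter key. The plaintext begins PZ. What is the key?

Subtract each crib letter from the matching ciphertext letter (mod 26):
X(23)−P(15)=8 → I
H(7)−Z(25)=-18≡8 → I

II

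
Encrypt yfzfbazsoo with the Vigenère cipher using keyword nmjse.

Repeat the key across the message: nmjsenmjse
y(24)+n(13): 37≡11 → l
f(5)+m(12): 17 → r
z(25)+j(9): 34≡8 → i
f(5)+s(18): 23 → x
b(1)+e(4): 5 → f
a(0)+n(13): 13 → n
z(25)+m(12): 37≡11 → l
s(18)+j(9): 27≡1 → b
o(14)+s(18): 32≡6 → g
o(14)+e(4): 18 → s

lrixfnlbgs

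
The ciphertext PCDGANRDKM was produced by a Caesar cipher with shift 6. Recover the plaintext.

P(15): 15−6=9 → J
C(2): 2−6=-4≡22 → W
D(3): 3−6=-3≡23 → X
G(6): 6−6=0 → A
A(0): 0−6=-6≡20 → U
N(13): 13−6=7 → H
R(17): 17−6=11 → L
D(3): 3−6=-3≡23 → X
K(10): 10−6=4 → E
M(12): 12−6=6 → G

JWXAUHLXEG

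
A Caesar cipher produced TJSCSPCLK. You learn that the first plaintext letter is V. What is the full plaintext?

From the crib: T(19)−V(21)=-2≡24, so the shift is 24.
Subtract 24 from each ciphertext letter:
T(19): 19−24=-5≡21 → V
J(9): 9−24=-15≡11 → L
S(18): 18−24=-6≡20 → U
C(2): 2−24=-22≡4 → E
S(18): 18−24=-6≡20 → U
P(15): 15−24=-9≡17 → R
C(2): 2−24=-22≡4 → E
L(11): 11−24=-13≡13 → N
K(10): 10−24=-14≡12 → M

VLUEURENM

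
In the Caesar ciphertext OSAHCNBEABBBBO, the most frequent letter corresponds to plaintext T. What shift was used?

8

The most frequent ciphertext letter is B (appears 5 times).
B is position 1; T is position 19.
Shift = -18≡8.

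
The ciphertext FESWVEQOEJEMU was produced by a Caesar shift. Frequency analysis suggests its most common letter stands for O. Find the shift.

16

The most frequent ciphertext letter is E (appears 4 times).
E is position 4; O is position 14.
Shift = -10≡16.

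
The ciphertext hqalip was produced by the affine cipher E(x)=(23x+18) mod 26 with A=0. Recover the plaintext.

vsglmb

The inverse of 23 mod 26 is 17, since 23·17=391≡1. Apply D(y)=17·(y−18) mod 26:
h(7): 17·(7−18)=-187≡21 → v
q(16): 17·(16−18)=-34≡18 → s
a(0): 17·(0−18)=-306≡6 → g
l(11): 17·(11−18)=-119≡11 → l
i(8): 17·(8−18)=-170≡12 → m
p(15): 17·(15−18)=-51≡1 → b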